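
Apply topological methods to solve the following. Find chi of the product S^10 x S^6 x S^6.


chi is multiplicative: chi(X x Y) = chi(X) chi(Y).
Each even-dim sphere has chi = 2. There are 3 factors.
chi = 2^3 = 8

8


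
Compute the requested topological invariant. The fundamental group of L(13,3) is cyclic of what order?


pi_1(L(p,q)) = Z/pZ for any q coprime to p.
|pi_1(L(13,3))| = 13

13


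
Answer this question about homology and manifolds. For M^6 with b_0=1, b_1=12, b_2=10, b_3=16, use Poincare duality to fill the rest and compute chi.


By Poincare duality b_k = b_{6-k}, so full Betti numbers: b_0=1, b_1=12, b_2=10, b_3=16, b_4=10, b_5=12, b_6=1.
chi = sum (-1)^k b_k = -18

-18


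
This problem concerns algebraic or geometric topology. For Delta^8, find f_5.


Delta^8 has 8+1 vertices. A 5-face is a choice of 5+1 vertices.
f_5 = C(8+1, 5+1) = C(9,6) = 84

84


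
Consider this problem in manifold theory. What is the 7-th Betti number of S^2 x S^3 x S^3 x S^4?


Each S^d has Poincare polynomial 1 + t^d.
The product S^2 x S^3 x S^3 x S^4 has Poincare polynomial prod(1+t^d_i).
Expanding: b_0=1, b_2=1, b_3=2, b_4=1, b_5=2, b_6=2, b_7=2, b_8=1, b_9=2, b_10=1, b_12=1.
b_7 = 2

2


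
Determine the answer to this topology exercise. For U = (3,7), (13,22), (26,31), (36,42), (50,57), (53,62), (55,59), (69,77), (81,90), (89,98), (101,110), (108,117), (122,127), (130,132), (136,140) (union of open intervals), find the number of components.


Sort and merge overlapping open intervals.
Merged: (3,7), (13,22), (26,31), (36,42), (50,62), (69,77), (81,98), (101,117), (122,127), (130,132), (136,140).
Number of components = 11

11


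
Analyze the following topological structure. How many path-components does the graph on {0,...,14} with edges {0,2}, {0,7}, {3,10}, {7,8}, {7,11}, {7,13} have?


Run DFS/union-find over 15 vertices.
V = 15, E = 6.
Number of components = 9

9


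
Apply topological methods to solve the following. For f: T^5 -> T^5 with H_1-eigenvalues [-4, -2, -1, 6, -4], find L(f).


For a torus self-map: L(f) = det(I - A) where A acts on H_1.
L(f) = (1--4) * (1--2) * (1--1) * (1-6) * (1--4) = 5 * 3 * 2 * -5 * 5 = -750

-750


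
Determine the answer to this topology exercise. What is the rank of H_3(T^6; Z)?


By the Kunneth formula, b_k(T^n) = C(n,k).
b_3(T^6) = C(6,3).
C(6,3) = 6!/(3!*3!) = 20

20


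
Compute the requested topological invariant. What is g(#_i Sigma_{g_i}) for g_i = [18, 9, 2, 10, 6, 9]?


Genus is additive under connected sum of orientable surfaces.
g = 18 + 9 + 2 + 10 + 6 + 9 = 54

54


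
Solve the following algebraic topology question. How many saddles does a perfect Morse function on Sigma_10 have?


A perfect Morse function has m_k = b_k.
For Sigma_10: b_0=1, b_1=2g=20, b_2=1.
Saddles m_1 = 2g = 20

20


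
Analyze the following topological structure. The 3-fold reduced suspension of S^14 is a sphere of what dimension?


Each suspension raises dimension by 1: Sigma S^n = S^{n+1}.
Sigma^3 S^14 = S^{14+3} = S^17

17


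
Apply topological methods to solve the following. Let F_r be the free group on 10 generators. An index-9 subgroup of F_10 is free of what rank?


Nielsen-Schreier: an index-n subgroup of F_r is free of rank 1 + n(r-1).
Equivalently: chi(cover) = n*chi(base); chi(vee_r S^1) = 1 - 10 = -9.
chi(E) = 9*(-9) = -81; rank = 1 - chi(E) = 1 - (-81) = 82.
rank = 1 + 9*(10-1) = 1 + 81 = 82

82


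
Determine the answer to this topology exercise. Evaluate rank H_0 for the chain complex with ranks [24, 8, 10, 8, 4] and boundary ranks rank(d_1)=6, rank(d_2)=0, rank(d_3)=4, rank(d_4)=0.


rank H_k = rank(ker d_k) - rank(im d_{k+1}).
rank(ker d_0) = rank(C_0) - rank(d_0) = 24 - 0 = 24.
rank(im d_{0+1}) = 6.
rank H_0 = 24 - 6 = 18

18


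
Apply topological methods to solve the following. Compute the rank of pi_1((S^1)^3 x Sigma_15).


pi_1(A x B) = pi_1(A) x pi_1(B); rank of abelianization = b_1.
b_1(T^3) = 3, b_1(Sigma_15) = 2*15 = 30.
b_1(product) = 3 + 30 = 33

33


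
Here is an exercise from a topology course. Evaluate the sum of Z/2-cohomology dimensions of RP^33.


H^k(RP^33; Z/2) = Z/2 for each 0 <= k <= 33.
Total dimension = 33 + 1 = 34

34


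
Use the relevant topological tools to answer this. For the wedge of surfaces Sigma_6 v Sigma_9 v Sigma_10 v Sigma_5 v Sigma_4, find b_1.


For a wedge X v Y: reduced H_k(X v Y) = H_k(X) + H_k(Y).
Each Sigma_g contributes b_1 = 2g.
b_1 = 12 + 18 + 20 + 10 + 8 = 68

68


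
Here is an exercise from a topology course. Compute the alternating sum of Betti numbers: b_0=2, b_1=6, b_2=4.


chi = sum_k (-1)^k b_k.
= (2) + (-6) + (4)
= 0

0


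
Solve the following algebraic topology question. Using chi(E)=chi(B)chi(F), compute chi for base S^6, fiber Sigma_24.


chi(S^6) = 2 (n even), chi(Sigma_24) = 2 - 2*24 = -46.
chi(E) = 2 * (-46) = -92

-92


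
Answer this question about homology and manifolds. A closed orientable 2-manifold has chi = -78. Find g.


chi = 2 - 2g for closed orientable surfaces.
-78 = 2 - 2g
2g = 2 - (-78) = 80
g = 40

40


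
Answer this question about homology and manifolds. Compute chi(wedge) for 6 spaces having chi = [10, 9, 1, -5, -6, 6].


chi(A v B) = chi(A) + chi(B) - 1 (one point identified).
For 6 spaces: chi = (sum chi_i) - (6 - 1).
sum = 15; chi = 15 - 5 = 10

10


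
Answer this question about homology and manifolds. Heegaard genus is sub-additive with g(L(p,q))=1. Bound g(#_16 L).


Heegaard genus satisfies g(A#B) <= g(A) + g(B).
Each lens space has g = 1.
Upper bound: 16 * 1 = 16

16


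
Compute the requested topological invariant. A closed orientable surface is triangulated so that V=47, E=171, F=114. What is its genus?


chi = V - E + F = 47 - 171 + 114 = -10
For orientable closed surface: chi = 2 - 2g, so g = (2 - chi)/2.
g = (2 - (-10)) / 2 = 12 / 2 = 6

6


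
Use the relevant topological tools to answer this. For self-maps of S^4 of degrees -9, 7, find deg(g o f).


Degree is multiplicative under composition: deg(g o f) = deg(g) * deg(f).
= 7 * -9 = -63

-63


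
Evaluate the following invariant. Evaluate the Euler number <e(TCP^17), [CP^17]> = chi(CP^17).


For any closed oriented manifold, <e(TM),[M]> = chi(M).
chi(CP^17) = 17+1 = 18

18


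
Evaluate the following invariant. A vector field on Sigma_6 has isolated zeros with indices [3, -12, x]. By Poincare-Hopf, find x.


Poincare-Hopf: sum of indices = chi(M).
chi(Sigma_6) = 2 - 2*6 = -10.
Sum of known indices = -9.
x = chi - (sum known) = -10 - (-9) = -1

-1


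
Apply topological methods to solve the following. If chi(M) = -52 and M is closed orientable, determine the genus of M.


chi = 2 - 2g for closed orientable surfaces.
-52 = 2 - 2g
2g = 2 - (-52) = 54
g = 27

27


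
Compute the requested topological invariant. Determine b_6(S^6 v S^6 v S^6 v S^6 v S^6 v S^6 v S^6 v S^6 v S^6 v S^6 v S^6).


For a wedge of spheres, H_k (k>0) is free on one generator per sphere of dimension k.
Spheres of dimension 6: count = 11.
b_6 = 11

11


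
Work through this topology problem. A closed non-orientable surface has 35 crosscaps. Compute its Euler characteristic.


For a non-orientable closed surface with k crosscaps: chi = 2 - k.
Here k = 35.
chi = 2 - 35 = -33

-33


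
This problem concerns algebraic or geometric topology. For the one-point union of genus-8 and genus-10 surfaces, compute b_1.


For a wedge: H_1(A v B) = H_1(A) + H_1(B).
b_1(Sigma_8) = 16, b_1(Sigma_10) = 20.
b_1 = 16 + 20 = 36

36


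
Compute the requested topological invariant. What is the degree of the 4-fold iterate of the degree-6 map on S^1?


deg(f) = 6. Degree is multiplicative: deg(f^4) = (deg f)^4.
deg(f^4) = (6)^4 = 1296

1296


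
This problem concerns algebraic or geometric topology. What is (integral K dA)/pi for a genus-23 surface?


Gauss-Bonnet: integral K dA = 2*pi*chi(M).
chi(Sigma_23) = 2 - 2*23 = -44.
(integral K dA)/pi = 2*chi = 2*(-44) = -88

-88


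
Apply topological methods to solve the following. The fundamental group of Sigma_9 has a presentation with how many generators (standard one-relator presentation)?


Standard presentation: pi_1(Sigma_g) = <a_1,b_1,...,a_g,b_g | [a_1,b_1]...[a_g,b_g] = 1>.
Number of generators = 2g = 2*9 = 18

18


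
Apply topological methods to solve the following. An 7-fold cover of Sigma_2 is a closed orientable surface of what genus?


For an n-sheeted cover: chi(E) = n * chi(B).
chi(Sigma_2) = 2 - 2*2 = -2.
chi(E) = 7 * (-2) = -14.
genus(E) = (2 - chi(E))/2 = (2 - (-14))/2 = 16/2 = 8

8


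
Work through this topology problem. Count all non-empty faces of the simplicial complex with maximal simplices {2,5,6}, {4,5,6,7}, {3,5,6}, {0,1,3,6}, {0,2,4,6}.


Each maximal simplex on m vertices has 2^m - 1 nonempty faces.
Take the union (dedupe shared faces).
Total distinct faces = 43

43


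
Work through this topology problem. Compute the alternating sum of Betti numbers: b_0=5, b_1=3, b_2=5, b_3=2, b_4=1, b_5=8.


chi = sum_k (-1)^k b_k.
= (5) + (-3) + (5) + (-2) + (1) + (-8)
= -2

-2


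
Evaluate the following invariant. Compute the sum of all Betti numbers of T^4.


b_k(T^4) = C(4,k), so the sum over k is sum_k C(4,k) = 2^4.
Total = 2^4 = 16

16


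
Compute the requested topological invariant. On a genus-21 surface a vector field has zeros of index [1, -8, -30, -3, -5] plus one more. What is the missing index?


Poincare-Hopf: sum of indices = chi(M).
chi(Sigma_21) = 2 - 2*21 = -40.
Sum of known indices = -45.
x = chi - (sum known) = -40 - (-45) = 5

5


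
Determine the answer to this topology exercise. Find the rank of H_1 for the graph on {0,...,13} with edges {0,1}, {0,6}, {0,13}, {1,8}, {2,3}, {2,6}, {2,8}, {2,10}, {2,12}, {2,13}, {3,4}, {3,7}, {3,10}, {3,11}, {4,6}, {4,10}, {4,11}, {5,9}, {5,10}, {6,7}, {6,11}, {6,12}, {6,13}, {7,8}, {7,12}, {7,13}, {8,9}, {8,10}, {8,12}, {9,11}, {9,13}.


b_1 = E - V + (number of components).
E = 31, V = 14, components = 1.
b_1 = 31 - 14 + 1 = 18

18


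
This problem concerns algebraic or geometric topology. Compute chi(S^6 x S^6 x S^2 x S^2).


chi is multiplicative: chi(X x Y) = chi(X) chi(Y).
Each even-dim sphere has chi = 2. There are 4 factors.
chi = 2^4 = 16

16


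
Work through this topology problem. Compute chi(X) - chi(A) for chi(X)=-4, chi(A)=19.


Relative Euler characteristic: chi(X, A) = chi(X) - chi(A).
= -4 - (19) = -23

-23


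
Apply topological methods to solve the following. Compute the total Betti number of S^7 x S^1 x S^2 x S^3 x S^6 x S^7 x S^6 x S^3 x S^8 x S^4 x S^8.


Total Betti number is multiplicative under products.
Each S^d (d>=1) has total Betti number 2.
There are 11 sphere factors.
Total = 2^11 = 2048

2048


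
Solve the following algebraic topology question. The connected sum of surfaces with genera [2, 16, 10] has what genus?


Genus is additive under connected sum of orientable surfaces.
g = 2 + 16 + 10 = 28

28


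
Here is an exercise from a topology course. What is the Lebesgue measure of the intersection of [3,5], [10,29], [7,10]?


Intersection = [max(a_i), min(b_i)] = [10, 5].
Since 10 > 5, the intersection is empty.
Length = 0

0


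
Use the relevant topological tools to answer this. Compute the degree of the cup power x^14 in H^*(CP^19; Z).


|x| = 2 in H^*(CP^n).
|x^14| = 14 * |x| = 14 * 2 = 28

28


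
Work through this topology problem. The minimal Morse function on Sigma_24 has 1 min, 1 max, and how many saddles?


A perfect Morse function has m_k = b_k.
For Sigma_24: b_0=1, b_1=2g=48, b_2=1.
Saddles m_1 = 2g = 48

48


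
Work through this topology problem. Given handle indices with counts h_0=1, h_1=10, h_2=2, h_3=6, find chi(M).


Handles of index k contribute (-1)^k to chi (same as CW cells).
chi = (1) + (-10) + (2) + (-6) = -13

-13


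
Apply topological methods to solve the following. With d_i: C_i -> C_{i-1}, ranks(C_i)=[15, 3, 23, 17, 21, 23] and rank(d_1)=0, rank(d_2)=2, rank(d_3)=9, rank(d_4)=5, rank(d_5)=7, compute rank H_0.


rank H_k = rank(ker d_k) - rank(im d_{k+1}).
rank(ker d_0) = rank(C_0) - rank(d_0) = 15 - 0 = 15.
rank(im d_{0+1}) = 0.
rank H_0 = 15 - 0 = 15

15


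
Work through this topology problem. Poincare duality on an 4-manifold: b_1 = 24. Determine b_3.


Poincare duality for closed orientable n-manifolds: b_k = b_{n-k}.
Here n = 4, so b_3 = b_1 = 24

24


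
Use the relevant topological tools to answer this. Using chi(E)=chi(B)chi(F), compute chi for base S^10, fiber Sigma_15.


chi(S^10) = 2 (n even), chi(Sigma_15) = 2 - 2*15 = -28.
chi(E) = 2 * (-28) = -56

-56


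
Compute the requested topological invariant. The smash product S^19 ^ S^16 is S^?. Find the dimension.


S^m ^ S^n = S^{m+n}.
k = 19 + 16 = 35

35


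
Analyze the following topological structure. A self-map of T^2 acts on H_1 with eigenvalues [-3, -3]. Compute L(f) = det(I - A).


For a torus self-map: L(f) = det(I - A) where A acts on H_1.
L(f) = (1--3) * (1--3) = 4 * 4 = 16

16


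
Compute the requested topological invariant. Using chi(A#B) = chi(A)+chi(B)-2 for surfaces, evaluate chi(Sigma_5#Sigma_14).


chi(Sigma_5) = 2 - 2*5 = -8
chi(Sigma_14) = 2 - 2*14 = -26
For surfaces: chi(A#B) = chi(A) + chi(B) - 2.
chi = -8 + -26 - 2 = -36

-36


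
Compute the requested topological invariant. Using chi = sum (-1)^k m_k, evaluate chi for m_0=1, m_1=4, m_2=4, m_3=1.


Morse theory: chi(M) = sum_k (-1)^k m_k where m_k = #(index-k critical points).
= (1) + (-4) + (4) + (-1) = 0

0


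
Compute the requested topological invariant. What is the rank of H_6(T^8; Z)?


By the Kunneth formula, b_k(T^n) = C(n,k).
b_6(T^8) = C(8,6).
C(8,6) = 8!/(6!*2!) = 28

28


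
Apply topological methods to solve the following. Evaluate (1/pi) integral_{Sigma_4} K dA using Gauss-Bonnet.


Gauss-Bonnet: integral K dA = 2*pi*chi(M).
chi(Sigma_4) = 2 - 2*4 = -6.
(integral K dA)/pi = 2*chi = 2*(-6) = -12

-12


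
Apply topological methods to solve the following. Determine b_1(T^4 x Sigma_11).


pi_1(A x B) = pi_1(A) x pi_1(B); rank of abelianization = b_1.
b_1(T^4) = 4, b_1(Sigma_11) = 2*11 = 22.
b_1(product) = 4 + 22 = 26

26


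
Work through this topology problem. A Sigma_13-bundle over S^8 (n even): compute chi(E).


chi(S^8) = 2 (n even), chi(Sigma_13) = 2 - 2*13 = -24.
chi(E) = 2 * (-24) = -48

-48


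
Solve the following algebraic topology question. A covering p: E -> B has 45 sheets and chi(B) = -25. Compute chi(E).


For a finite covering: chi(E) = (number of sheets) * chi(B).
chi(E) = 45 * (-25) = -1125

-1125


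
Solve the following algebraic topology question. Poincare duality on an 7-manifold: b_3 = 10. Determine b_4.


Poincare duality for closed orientable n-manifolds: b_k = b_{n-k}.
Here n = 7, so b_4 = b_3 = 10

10


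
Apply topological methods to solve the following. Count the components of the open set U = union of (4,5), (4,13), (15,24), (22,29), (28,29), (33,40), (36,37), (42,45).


Sort and merge overlapping open intervals.
Merged: (4,13), (15,29), (33,40), (42,45).
Number of components = 4

4


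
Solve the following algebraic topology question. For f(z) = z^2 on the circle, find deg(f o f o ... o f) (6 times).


deg(f) = 2. Degree is multiplicative: deg(f^6) = (deg f)^6.
deg(f^6) = (2)^6 = 64

64


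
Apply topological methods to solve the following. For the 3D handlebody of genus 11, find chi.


A genus-g handlebody deformation retracts to a wedge of g circles.
chi(vee_g S^1) = 1 - g.
chi(H_11) = 1 - 11 = -10

-10


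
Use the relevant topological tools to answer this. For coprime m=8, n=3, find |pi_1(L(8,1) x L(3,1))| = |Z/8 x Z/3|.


pi_1(X x Y) = pi_1(X) x pi_1(Y).
pi_1(L(8,1)) = Z/8, pi_1(L(3,1)) = Z/3.
|Z/8 x Z/3| = 8 * 3 = 24

24


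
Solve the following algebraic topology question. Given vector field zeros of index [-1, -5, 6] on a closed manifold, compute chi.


Poincare-Hopf: chi(M) = sum of indices of zeros.
chi = (-1) + (-5) + (6) = 0

0


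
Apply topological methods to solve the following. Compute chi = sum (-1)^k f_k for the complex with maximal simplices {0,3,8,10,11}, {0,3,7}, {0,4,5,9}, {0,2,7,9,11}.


Enumerate all faces; f-vector: f_0=10, f_1=25, f_2=25, f_3=11, f_4=2.
chi = sum (-1)^k f_k = 1

1


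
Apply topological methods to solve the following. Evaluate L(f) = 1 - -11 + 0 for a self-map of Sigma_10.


L(f) = tr(f_0*) - tr(f_1*) + tr(f_2*).
= 1 - (-11) + (0)
= 12

12


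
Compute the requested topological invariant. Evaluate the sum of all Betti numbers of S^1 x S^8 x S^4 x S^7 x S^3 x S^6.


Total Betti number is multiplicative under products.
Each S^d (d>=1) has total Betti number 2.
There are 6 sphere factors.
Total = 2^6 = 64

64


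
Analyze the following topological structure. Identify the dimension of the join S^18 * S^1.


Join of spheres: S^m * S^n = S^{m+n+1}.
dim = 18 + 1 + 1 = 20

20


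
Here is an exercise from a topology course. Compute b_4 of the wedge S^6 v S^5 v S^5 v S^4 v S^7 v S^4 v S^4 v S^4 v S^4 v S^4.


For a wedge of spheres, H_k (k>0) is free on one generator per sphere of dimension k.
Spheres of dimension 4: count = 6.
b_4 = 6

6


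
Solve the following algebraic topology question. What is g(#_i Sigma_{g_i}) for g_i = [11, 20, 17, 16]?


Genus is additive under connected sum of orientable surfaces.
g = 11 + 20 + 17 + 16 = 64

64


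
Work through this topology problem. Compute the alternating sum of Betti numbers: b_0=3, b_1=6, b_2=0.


chi = sum_k (-1)^k b_k.
= (3) + (-6) + (0)
= -3

-3


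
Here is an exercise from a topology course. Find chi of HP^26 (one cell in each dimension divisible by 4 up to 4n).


HP^26 has one cell in each dimension 0, 4, ..., 4*26 (26+1 cells, all even-dim).
chi = 26 + 1 = 27

27


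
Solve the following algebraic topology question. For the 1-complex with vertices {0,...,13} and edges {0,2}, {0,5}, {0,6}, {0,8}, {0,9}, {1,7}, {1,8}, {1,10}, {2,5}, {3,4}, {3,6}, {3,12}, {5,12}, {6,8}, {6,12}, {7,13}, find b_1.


b_1 = E - V + (number of components).
E = 16, V = 14, components = 2.
b_1 = 16 - 14 + 2 = 4

4


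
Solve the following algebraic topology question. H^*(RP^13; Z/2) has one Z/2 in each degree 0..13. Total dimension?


H^k(RP^13; Z/2) = Z/2 for each 0 <= k <= 13.
Total dimension = 13 + 1 = 14

14


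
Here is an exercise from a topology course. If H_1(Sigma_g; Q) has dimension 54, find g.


For a closed orientable surface: b_1 = 2g.
54 = 2g
g = 54 / 2 = 27

27


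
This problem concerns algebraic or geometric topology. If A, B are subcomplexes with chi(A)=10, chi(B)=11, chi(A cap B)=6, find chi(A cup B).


chi(A cup B) = chi(A) + chi(B) - chi(A cap B)
= 10 + (11) - (6)
= 15

15


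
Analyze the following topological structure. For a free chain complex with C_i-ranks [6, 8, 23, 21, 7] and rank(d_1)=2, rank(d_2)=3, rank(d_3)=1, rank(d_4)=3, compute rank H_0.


rank H_k = rank(ker d_k) - rank(im d_{k+1}).
rank(ker d_0) = rank(C_0) - rank(d_0) = 6 - 0 = 6.
rank(im d_{0+1}) = 2.
rank H_0 = 6 - 2 = 4

4


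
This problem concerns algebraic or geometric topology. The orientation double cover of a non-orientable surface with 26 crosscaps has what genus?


chi(N_26) = 2 - 26 = -24.
Double cover: chi(Sigma_g) = 2 * chi(N_26) = 2*(-24) = -48.
2 - 2g = -48, so g = (2 - (-48))/2 = 50/2 = 25

25


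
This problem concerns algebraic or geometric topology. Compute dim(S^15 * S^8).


Join of spheres: S^m * S^n = S^{m+n+1}.
dim = 15 + 8 + 1 = 24

24


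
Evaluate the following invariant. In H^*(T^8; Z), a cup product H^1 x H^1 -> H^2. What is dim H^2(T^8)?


Cup product: H^p x H^q -> H^{p+q}; here p+q = 1+1 = 2.
rank H^k(T^n) = C(n,k).
C(8,2) = 28

28


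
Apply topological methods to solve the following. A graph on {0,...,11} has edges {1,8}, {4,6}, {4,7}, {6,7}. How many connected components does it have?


Run DFS/union-find over 12 vertices.
V = 12, E = 4.
Number of components = 9

9


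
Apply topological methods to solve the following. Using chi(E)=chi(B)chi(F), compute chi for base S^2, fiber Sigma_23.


chi(S^2) = 2 (n even), chi(Sigma_23) = 2 - 2*23 = -44.
chi(E) = 2 * (-44) = -88

-88


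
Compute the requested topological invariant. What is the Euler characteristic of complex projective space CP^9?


CP^9 has one cell in each even dimension 0, 2, ..., 2*9 (9+1 cells total).
All cells are even-dimensional, so chi = number of cells.
chi = 9 + 1 = 10

10


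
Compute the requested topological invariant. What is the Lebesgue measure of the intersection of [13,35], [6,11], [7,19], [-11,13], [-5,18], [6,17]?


Intersection = [max(a_i), min(b_i)] = [13, 11].
Since 13 > 11, the intersection is empty.
Length = 0

0


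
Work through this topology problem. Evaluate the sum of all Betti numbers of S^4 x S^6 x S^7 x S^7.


Total Betti number is multiplicative under products.
Each S^d (d>=1) has total Betti number 2.
There are 4 sphere factors.
Total = 2^4 = 16

16


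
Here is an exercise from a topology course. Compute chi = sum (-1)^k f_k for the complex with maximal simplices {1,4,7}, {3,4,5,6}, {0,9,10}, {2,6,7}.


Enumerate all faces; f-vector: f_0=10, f_1=15, f_2=7, f_3=1.
chi = sum (-1)^k f_k = 1

1


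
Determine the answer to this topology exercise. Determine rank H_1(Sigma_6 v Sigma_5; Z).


For a wedge: H_1(A v B) = H_1(A) + H_1(B).
b_1(Sigma_6) = 12, b_1(Sigma_5) = 10.
b_1 = 12 + 10 = 22

22


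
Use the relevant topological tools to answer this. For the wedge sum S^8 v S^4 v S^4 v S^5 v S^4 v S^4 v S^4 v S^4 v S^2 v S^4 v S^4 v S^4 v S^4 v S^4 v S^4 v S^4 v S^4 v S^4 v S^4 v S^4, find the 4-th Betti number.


For a wedge of spheres, H_k (k>0) is free on one generator per sphere of dimension k.
Spheres of dimension 4: count = 17.
b_4 = 17

17


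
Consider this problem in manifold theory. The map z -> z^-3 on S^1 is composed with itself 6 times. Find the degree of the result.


deg(f) = -3. Degree is multiplicative: deg(f^6) = (deg f)^6.
deg(f^6) = (-3)^6 = 729

729


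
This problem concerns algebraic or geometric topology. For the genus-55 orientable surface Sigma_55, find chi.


For a closed orientable surface of genus g: chi = 2 - 2g.
Here g = 55.
chi = 2 - 2*55 = 2 - 110 = -108

-108


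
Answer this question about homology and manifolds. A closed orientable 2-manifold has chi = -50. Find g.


chi = 2 - 2g for closed orientable surfaces.
-50 = 2 - 2g
2g = 2 - (-50) = 52
g = 26

26


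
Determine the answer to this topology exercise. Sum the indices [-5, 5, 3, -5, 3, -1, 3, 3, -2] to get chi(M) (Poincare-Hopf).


Poincare-Hopf: chi(M) = sum of indices of zeros.
chi = (-5) + (5) + (3) + (-5) + (3) + (-1) + (3) + (3) + (-2) = 4

4


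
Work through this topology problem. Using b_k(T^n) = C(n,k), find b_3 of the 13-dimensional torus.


By the Kunneth formula, b_k(T^n) = C(n,k).
b_3(T^13) = C(13,3).
C(13,3) = 13!/(3!*10!) = 286

286


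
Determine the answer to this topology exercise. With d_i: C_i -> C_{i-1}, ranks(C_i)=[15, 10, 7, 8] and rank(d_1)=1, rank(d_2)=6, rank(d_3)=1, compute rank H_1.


rank H_k = rank(ker d_k) - rank(im d_{k+1}).
rank(ker d_1) = rank(C_1) - rank(d_1) = 10 - 1 = 9.
rank(im d_{1+1}) = 6.
rank H_1 = 9 - 6 = 3

3


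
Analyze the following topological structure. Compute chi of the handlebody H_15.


A genus-g handlebody deformation retracts to a wedge of g circles.
chi(vee_g S^1) = 1 - g.
chi(H_15) = 1 - 15 = -14

-14


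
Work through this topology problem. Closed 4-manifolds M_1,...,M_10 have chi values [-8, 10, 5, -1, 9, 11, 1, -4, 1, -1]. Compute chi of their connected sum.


For n-manifolds: chi(A#B) = chi(A) + chi(B) - chi(S^4).
chi(S^4) = 1 + (-1)^4 = 2.
chi(#) = (sum chi_i) - (10-1)*chi(S^4) = 23 - 9*2 = 5

5


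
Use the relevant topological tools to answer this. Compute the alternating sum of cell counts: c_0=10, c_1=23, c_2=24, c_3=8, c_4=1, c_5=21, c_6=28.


chi = sum_k (-1)^k c_k.
= (-1)^0*10 + (-1)^1*23 + (-1)^2*24 + (-1)^3*8 + (-1)^4*1 + (-1)^5*21 + (-1)^6*28
= (10) + (-23) + (24) + (-8) + (1) + (-21) + (28)
= 11

11


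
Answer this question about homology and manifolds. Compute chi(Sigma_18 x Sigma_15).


chi(Sigma_18) = 2 - 2*18 = -34
chi(Sigma_15) = 2 - 2*15 = -28
chi(product) = (-34) * (-28) = 952

952


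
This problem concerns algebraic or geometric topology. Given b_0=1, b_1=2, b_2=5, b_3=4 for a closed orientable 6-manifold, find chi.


By Poincare duality b_k = b_{6-k}, so full Betti numbers: b_0=1, b_1=2, b_2=5, b_3=4, b_4=5, b_5=2, b_6=1.
chi = sum (-1)^k b_k = 4

4


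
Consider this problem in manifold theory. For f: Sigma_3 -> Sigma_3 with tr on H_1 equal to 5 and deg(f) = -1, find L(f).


L(f) = tr(f_0*) - tr(f_1*) + tr(f_2*).
= 1 - (5) + (-1)
= -5

-5


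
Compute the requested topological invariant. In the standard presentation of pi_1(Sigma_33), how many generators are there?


Standard presentation: pi_1(Sigma_g) = <a_1,b_1,...,a_g,b_g | [a_1,b_1]...[a_g,b_g] = 1>.
Number of generators = 2g = 2*33 = 66

66


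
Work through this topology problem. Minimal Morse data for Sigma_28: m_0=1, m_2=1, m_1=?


A perfect Morse function has m_k = b_k.
For Sigma_28: b_0=1, b_1=2g=56, b_2=1.
Saddles m_1 = 2g = 56

56


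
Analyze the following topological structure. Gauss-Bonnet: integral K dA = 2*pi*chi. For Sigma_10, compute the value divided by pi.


Gauss-Bonnet: integral K dA = 2*pi*chi(M).
chi(Sigma_10) = 2 - 2*10 = -18.
(integral K dA)/pi = 2*chi = 2*(-18) = -36

-36


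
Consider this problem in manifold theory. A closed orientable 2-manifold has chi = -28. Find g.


chi = 2 - 2g for closed orientable surfaces.
-28 = 2 - 2g
2g = 2 - (-28) = 30
g = 15

15


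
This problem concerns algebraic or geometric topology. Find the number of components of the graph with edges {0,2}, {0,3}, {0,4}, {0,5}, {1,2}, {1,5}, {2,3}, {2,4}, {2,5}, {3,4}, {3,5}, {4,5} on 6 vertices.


Run DFS/union-find over 6 vertices.
V = 6, E = 12.
Number of components = 1

1


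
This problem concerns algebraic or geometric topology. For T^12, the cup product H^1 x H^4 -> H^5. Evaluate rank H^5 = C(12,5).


Cup product: H^p x H^q -> H^{p+q}; here p+q = 1+4 = 5.
rank H^k(T^n) = C(n,k).
C(12,5) = 792

792


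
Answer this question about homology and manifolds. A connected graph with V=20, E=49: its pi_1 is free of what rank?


For a connected graph: rank(pi_1) = b_1 = E - V + 1 = 1 - chi.
chi = V - E = 20 - 49 = -29.
rank = 1 - (-29) = 49 - 20 + 1 = 30

30


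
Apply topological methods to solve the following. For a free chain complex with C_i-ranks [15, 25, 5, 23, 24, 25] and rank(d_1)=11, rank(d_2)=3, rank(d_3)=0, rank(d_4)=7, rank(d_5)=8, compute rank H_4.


rank H_k = rank(ker d_k) - rank(im d_{k+1}).
rank(ker d_4) = rank(C_4) - rank(d_4) = 24 - 7 = 17.
rank(im d_{4+1}) = 8.
rank H_4 = 17 - 8 = 9

9


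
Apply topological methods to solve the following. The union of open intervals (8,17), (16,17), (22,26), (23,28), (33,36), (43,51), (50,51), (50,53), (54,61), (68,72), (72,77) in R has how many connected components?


Sort and merge overlapping open intervals.
Merged: (8,17), (22,28), (33,36), (43,53), (54,61), (68,72), (72,77).
Number of components = 7

7


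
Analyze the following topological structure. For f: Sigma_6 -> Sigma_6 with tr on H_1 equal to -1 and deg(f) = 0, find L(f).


L(f) = tr(f_0*) - tr(f_1*) + tr(f_2*).
= 1 - (-1) + (0)
= 2

2


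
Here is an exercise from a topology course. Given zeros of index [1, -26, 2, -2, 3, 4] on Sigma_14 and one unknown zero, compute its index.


Poincare-Hopf: sum of indices = chi(M).
chi(Sigma_14) = 2 - 2*14 = -26.
Sum of known indices = -18.
x = chi - (sum known) = -26 - (-18) = -8

-8


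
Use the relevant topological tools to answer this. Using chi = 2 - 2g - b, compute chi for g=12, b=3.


For a compact orientable surface with genus g and b boundary components: chi = 2 - 2g - b.
chi = 2 - 2*12 - 3 = 2 - 24 - 3 = -25

-25


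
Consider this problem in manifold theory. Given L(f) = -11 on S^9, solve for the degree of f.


L(f) = 1 + (-1)^9 deg(f) on S^9.
-11 = 1 + (-1)^9 * deg(f)
(-1)^9 * deg(f) = -12
deg(f) = 12

12


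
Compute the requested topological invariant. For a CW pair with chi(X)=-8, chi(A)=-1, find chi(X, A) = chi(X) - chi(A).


Relative Euler characteristic: chi(X, A) = chi(X) - chi(A).
= -8 - (-1) = -7

-7


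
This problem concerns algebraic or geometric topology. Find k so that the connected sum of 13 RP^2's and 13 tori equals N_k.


Since a >= 1, the sum is non-orientable; each T^2 can be replaced by RP^2 # RP^2 (since T^2#RP^2 = 3RP^2).
Total crosscaps k = 13 + 2*13 = 39.
Check via chi: chi = 13*1 + 13*0 - (13+13-1)*2 = -37 = 2 - k = -37. Consistent.

39


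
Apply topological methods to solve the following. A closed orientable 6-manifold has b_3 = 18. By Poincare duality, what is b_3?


Poincare duality for closed orientable n-manifolds: b_k = b_{n-k}.
Here n = 6, so b_3 = b_3 = 18

18


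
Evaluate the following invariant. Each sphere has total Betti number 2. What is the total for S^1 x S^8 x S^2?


Total Betti number is multiplicative under products.
Each S^d (d>=1) has total Betti number 2.
There are 3 sphere factors.
Total = 2^3 = 8

8


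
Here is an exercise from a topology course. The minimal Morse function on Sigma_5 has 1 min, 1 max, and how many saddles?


A perfect Morse function has m_k = b_k.
For Sigma_5: b_0=1, b_1=2g=10, b_2=1.
Saddles m_1 = 2g = 10

10


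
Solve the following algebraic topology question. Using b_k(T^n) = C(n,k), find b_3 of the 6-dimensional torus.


By the Kunneth formula, b_k(T^n) = C(n,k).
b_3(T^6) = C(6,3).
C(6,3) = 6!/(3!*3!) = 20

20


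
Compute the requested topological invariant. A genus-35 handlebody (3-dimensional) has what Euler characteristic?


A genus-g handlebody deformation retracts to a wedge of g circles.
chi(vee_g S^1) = 1 - g.
chi(H_35) = 1 - 35 = -34

-34


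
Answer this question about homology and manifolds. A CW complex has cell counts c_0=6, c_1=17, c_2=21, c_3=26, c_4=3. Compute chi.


chi = sum_k (-1)^k c_k.
= (-1)^0*6 + (-1)^1*17 + (-1)^2*21 + (-1)^3*26 + (-1)^4*3
= (6) + (-17) + (21) + (-26) + (3)
= -13

-13


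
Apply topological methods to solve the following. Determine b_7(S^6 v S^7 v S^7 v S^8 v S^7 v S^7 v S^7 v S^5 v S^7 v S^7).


For a wedge of spheres, H_k (k>0) is free on one generator per sphere of dimension k.
Spheres of dimension 7: count = 7.
b_7 = 7

7


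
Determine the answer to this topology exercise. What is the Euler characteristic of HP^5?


HP^5 has one cell in each dimension 0, 4, ..., 4*5 (5+1 cells, all even-dim).
chi = 5 + 1 = 6

6


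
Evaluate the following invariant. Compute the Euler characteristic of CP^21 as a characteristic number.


For any closed oriented manifold, <e(TM),[M]> = chi(M).
chi(CP^21) = 21+1 = 22

22


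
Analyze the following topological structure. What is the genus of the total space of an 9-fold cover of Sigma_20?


For an n-sheeted cover: chi(E) = n * chi(B).
chi(Sigma_20) = 2 - 2*20 = -38.
chi(E) = 9 * (-38) = -342.
genus(E) = (2 - chi(E))/2 = (2 - (-342))/2 = 344/2 = 172

172


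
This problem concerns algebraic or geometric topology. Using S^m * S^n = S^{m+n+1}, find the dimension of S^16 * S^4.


Join of spheres: S^m * S^n = S^{m+n+1}.
dim = 16 + 4 + 1 = 21

21


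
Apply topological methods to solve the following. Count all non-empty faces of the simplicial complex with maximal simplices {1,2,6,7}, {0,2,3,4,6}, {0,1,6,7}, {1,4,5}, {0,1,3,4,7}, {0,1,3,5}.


Each maximal simplex on m vertices has 2^m - 1 nonempty faces.
Take the union (dedupe shared faces).
Total distinct faces = 77

77


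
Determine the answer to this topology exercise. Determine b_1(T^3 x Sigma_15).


pi_1(A x B) = pi_1(A) x pi_1(B); rank of abelianization = b_1.
b_1(T^3) = 3, b_1(Sigma_15) = 2*15 = 30.
b_1(product) = 3 + 30 = 33

33


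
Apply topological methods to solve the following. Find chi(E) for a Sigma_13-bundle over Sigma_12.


For a fiber bundle F -> E -> B (with CW structure): chi(E) = chi(B) * chi(F).
chi(Sigma_12) = -22, chi(Sigma_13) = -24.
chi(E) = (-22) * (-24) = 528

528


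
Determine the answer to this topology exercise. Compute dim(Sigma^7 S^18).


Each suspension raises dimension by 1: Sigma S^n = S^{n+1}.
Sigma^7 S^18 = S^{18+7} = S^25

25


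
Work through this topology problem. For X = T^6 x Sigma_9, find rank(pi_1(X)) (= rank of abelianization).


pi_1(A x B) = pi_1(A) x pi_1(B); rank of abelianization = b_1.
b_1(T^6) = 6, b_1(Sigma_9) = 2*9 = 18.
b_1(product) = 6 + 18 = 24

24


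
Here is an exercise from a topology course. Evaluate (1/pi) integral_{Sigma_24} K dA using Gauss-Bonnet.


Gauss-Bonnet: integral K dA = 2*pi*chi(M).
chi(Sigma_24) = 2 - 2*24 = -46.
(integral K dA)/pi = 2*chi = 2*(-46) = -92

-92


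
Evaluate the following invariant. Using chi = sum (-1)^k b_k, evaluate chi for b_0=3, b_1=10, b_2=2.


chi = sum_k (-1)^k b_k.
= (3) + (-10) + (2)
= -5

-5


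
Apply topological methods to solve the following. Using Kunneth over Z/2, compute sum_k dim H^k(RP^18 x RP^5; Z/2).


dim H^*(RP^n; Z/2) = n+1 (one Z/2 in each degree 0..n).
Total Betti number is multiplicative.
Total = (18+1) * (5+1) = 19 * 6 = 114

114


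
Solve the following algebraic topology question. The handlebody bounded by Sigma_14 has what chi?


A genus-g handlebody deformation retracts to a wedge of g circles.
chi(vee_g S^1) = 1 - g.
chi(H_14) = 1 - 14 = -13

-13


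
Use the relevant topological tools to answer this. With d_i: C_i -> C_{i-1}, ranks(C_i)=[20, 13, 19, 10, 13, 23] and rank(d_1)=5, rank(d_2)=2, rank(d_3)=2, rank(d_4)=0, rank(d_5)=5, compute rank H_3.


rank H_k = rank(ker d_k) - rank(im d_{k+1}).
rank(ker d_3) = rank(C_3) - rank(d_3) = 10 - 2 = 8.
rank(im d_{3+1}) = 0.
rank H_3 = 8 - 0 = 8

8


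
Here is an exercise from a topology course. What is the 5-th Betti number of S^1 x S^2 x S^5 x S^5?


Each S^d has Poincare polynomial 1 + t^d.
The product S^1 x S^2 x S^5 x S^5 has Poincare polynomial prod(1+t^d_i).
Expanding: b_0=1, b_1=1, b_2=1, b_3=1, b_5=2, b_6=2, b_7=2, b_8=2, b_10=1, b_11=1, b_12=1, b_13=1.
b_5 = 2

2


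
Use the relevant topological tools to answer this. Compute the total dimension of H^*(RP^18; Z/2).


H^k(RP^18; Z/2) = Z/2 for each 0 <= k <= 18.
Total dimension = 18 + 1 = 19

19


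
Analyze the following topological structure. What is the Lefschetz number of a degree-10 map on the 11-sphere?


On S^11: L(f) = tr(f_0*) + (-1)^11 tr(f_11*) = 1 + (-1)^11 * deg(f).
L(f) = 1 + (-1)^11 * 10 = 1 + -10 = -9

-9


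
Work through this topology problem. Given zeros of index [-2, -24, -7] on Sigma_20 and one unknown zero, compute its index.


Poincare-Hopf: sum of indices = chi(M).
chi(Sigma_20) = 2 - 2*20 = -38.
Sum of known indices = -33.
x = chi - (sum known) = -38 - (-33) = -5

-5


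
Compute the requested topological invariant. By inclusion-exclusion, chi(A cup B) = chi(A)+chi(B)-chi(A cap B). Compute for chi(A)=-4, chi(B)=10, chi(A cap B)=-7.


chi(A cup B) = chi(A) + chi(B) - chi(A cap B)
= -4 + (10) - (-7)
= 13

13


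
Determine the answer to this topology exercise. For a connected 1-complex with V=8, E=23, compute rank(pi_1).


For a connected graph: rank(pi_1) = b_1 = E - V + 1 = 1 - chi.
chi = V - E = 8 - 23 = -15.
rank = 1 - (-15) = 23 - 8 + 1 = 16

16


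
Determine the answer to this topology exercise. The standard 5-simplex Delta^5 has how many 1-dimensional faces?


Delta^5 has 5+1 vertices. A 1-face is a choice of 1+1 vertices.
f_1 = C(5+1, 1+1) = C(6,2) = 15

15


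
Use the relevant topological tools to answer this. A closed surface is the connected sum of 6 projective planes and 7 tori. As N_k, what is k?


Since a >= 1, the sum is non-orientable; each T^2 can be replaced by RP^2 # RP^2 (since T^2#RP^2 = 3RP^2).
Total crosscaps k = 6 + 2*7 = 20.
Check via chi: chi = 6*1 + 7*0 - (6+7-1)*2 = -18 = 2 - k = -18. Consistent.

20


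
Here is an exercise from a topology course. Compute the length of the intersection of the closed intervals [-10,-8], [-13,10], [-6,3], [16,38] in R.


Intersection = [max(a_i), min(b_i)] = [16, -8].
Since 16 > -8, the intersection is empty.
Length = 0

0


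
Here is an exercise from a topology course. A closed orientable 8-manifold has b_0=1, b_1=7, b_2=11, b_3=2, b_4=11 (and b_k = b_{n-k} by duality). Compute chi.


By Poincare duality b_k = b_{8-k}, so full Betti numbers: b_0=1, b_1=7, b_2=11, b_3=2, b_4=11, b_5=2, b_6=11, b_7=7, b_8=1.
chi = sum (-1)^k b_k = 17

17


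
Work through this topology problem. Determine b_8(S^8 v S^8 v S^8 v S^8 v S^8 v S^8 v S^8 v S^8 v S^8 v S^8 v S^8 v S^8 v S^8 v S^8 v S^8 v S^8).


For a wedge of spheres, H_k (k>0) is free on one generator per sphere of dimension k.
Spheres of dimension 8: count = 16.
b_8 = 16

16


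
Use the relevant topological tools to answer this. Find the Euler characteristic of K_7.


K_7: V = 7, E = C(7,2) = 21.
chi = V - E = 7 - 21 = -14

-14


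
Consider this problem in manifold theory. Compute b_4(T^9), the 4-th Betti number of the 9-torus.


By the Kunneth formula, b_k(T^n) = C(n,k).
b_4(T^9) = C(9,4).
C(9,4) = 9!/(4!*5!) = 126

126


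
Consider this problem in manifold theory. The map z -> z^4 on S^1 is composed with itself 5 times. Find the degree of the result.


deg(f) = 4. Degree is multiplicative: deg(f^5) = (deg f)^5.
deg(f^5) = (4)^5 = 1024

1024


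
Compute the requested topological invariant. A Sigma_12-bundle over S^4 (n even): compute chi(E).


chi(S^4) = 2 (n even), chi(Sigma_12) = 2 - 2*12 = -22.
chi(E) = 2 * (-22) = -44

-44


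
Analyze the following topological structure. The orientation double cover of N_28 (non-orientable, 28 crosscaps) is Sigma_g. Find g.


chi(N_28) = 2 - 28 = -26.
Double cover: chi(Sigma_g) = 2 * chi(N_28) = 2*(-26) = -52.
2 - 2g = -52, so g = (2 - (-52))/2 = 54/2 = 27

27


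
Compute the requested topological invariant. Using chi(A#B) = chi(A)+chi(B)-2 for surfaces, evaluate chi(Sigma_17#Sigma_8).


chi(Sigma_17) = 2 - 2*17 = -32
chi(Sigma_8) = 2 - 2*8 = -14
For surfaces: chi(A#B) = chi(A) + chi(B) - 2.
chi = -32 + -14 - 2 = -48

-48


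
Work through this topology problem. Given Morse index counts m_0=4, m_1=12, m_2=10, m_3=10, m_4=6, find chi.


Morse theory: chi(M) = sum_k (-1)^k m_k where m_k = #(index-k critical points).
= (4) + (-12) + (10) + (-10) + (6) = -2

-2


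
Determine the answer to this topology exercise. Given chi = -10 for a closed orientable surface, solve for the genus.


chi = 2 - 2g for closed orientable surfaces.
-10 = 2 - 2g
2g = 2 - (-10) = 12
g = 6

6


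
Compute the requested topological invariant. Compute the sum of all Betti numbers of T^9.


b_k(T^9) = C(9,k), so the sum over k is sum_k C(9,k) = 2^9.
Total = 2^9 = 512

512


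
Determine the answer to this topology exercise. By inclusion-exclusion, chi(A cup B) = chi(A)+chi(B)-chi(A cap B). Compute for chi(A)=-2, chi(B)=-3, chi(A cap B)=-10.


chi(A cup B) = chi(A) + chi(B) - chi(A cap B)
= -2 + (-3) - (-10)
= 5

5


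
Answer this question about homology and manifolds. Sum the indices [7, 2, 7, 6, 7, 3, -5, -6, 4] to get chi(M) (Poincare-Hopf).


Poincare-Hopf: chi(M) = sum of indices of zeros.
chi = (7) + (2) + (7) + (6) + (7) + (3) + (-5) + (-6) + (4) = 25

25


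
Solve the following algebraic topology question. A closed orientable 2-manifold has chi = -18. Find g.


chi = 2 - 2g for closed orientable surfaces.
-18 = 2 - 2g
2g = 2 - (-18) = 20
g = 10

10
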